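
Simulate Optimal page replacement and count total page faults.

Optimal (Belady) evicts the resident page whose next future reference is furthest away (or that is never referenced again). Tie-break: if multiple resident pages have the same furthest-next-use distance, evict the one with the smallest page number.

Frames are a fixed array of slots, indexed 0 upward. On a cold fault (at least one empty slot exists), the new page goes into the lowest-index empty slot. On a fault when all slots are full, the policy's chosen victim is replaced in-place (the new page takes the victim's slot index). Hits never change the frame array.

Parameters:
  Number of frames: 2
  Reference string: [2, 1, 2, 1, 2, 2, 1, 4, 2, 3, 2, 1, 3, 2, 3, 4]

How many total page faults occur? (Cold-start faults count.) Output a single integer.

Step 0: ref 2 → FAULT, frames=[2,-]
Step 1: ref 1 → FAULT, frames=[2,1]
Step 2: ref 2 → HIT, frames=[2,1]
Step 3: ref 1 → HIT, frames=[2,1]
Step 4: ref 2 → HIT, frames=[2,1]
Step 5: ref 2 → HIT, frames=[2,1]
Step 6: ref 1 → HIT, frames=[2,1]
Step 7: ref 4 → FAULT (evict 1), frames=[2,4]
Step 8: ref 2 → HIT, frames=[2,4]
Step 9: ref 3 → FAULT (evict 4), frames=[2,3]
Step 10: ref 2 → HIT, frames=[2,3]
Step 11: ref 1 → FAULT (evict 2), frames=[1,3]
Step 12: ref 3 → HIT, frames=[1,3]
Step 13: ref 2 → FAULT (evict 1), frames=[2,3]
Step 14: ref 3 → HIT, frames=[2,3]
Step 15: ref 4 → FAULT (evict 2), frames=[4,3]
Total faults: 7

Answer: 7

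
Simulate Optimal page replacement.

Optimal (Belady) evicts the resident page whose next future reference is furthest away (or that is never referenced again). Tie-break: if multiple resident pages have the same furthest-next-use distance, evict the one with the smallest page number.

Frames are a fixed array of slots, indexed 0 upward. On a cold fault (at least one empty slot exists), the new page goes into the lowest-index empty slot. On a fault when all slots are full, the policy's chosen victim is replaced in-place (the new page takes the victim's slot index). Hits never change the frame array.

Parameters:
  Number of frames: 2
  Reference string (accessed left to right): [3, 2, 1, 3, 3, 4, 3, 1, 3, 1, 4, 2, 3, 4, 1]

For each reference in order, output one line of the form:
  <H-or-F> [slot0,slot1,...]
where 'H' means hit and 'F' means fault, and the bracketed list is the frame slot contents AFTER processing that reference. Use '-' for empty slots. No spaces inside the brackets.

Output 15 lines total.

F [3,-]
F [3,2]
F [3,1]
H [3,1]
H [3,1]
F [3,4]
H [3,4]
F [3,1]
H [3,1]
H [3,1]
F [3,4]
F [3,2]
H [3,2]
F [3,4]
F [1,4]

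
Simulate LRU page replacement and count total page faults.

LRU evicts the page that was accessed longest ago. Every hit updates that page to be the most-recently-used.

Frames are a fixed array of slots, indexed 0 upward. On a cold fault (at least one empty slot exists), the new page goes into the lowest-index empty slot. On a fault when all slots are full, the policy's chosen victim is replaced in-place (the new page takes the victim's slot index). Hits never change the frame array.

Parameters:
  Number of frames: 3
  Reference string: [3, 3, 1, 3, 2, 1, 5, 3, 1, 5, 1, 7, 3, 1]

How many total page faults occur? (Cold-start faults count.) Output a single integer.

Step 0: ref 3 → FAULT, frames=[3,-,-]
Step 1: ref 3 → HIT, frames=[3,-,-]
Step 2: ref 1 → FAULT, frames=[3,1,-]
Step 3: ref 3 → HIT, frames=[3,1,-]
Step 4: ref 2 → FAULT, frames=[3,1,2]
Step 5: ref 1 → HIT, frames=[3,1,2]
Step 6: ref 5 → FAULT (evict 3), frames=[5,1,2]
Step 7: ref 3 → FAULT (evict 2), frames=[5,1,3]
Step 8: ref 1 → HIT, frames=[5,1,3]
Step 9: ref 5 → HIT, frames=[5,1,3]
Step 10: ref 1 → HIT, frames=[5,1,3]
Step 11: ref 7 → FAULT (evict 3), frames=[5,1,7]
Step 12: ref 3 → FAULT (evict 5), frames=[3,1,7]
Step 13: ref 1 → HIT, frames=[3,1,7]
Total faults: 7

Answer: 7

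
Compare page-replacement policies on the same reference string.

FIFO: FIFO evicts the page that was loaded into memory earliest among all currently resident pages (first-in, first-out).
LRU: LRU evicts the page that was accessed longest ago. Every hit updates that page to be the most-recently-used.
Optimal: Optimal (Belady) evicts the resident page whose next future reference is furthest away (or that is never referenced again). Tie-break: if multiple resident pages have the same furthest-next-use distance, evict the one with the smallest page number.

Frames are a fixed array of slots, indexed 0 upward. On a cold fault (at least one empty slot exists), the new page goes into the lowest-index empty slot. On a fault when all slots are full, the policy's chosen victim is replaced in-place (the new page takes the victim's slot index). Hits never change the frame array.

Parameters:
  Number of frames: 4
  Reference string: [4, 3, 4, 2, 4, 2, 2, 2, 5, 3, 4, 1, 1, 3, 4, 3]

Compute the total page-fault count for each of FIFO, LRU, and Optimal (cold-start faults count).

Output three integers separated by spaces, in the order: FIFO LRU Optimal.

--- FIFO ---
  step 0: ref 4 -> FAULT, frames=[4,-,-,-] (faults so far: 1)
  step 1: ref 3 -> FAULT, frames=[4,3,-,-] (faults so far: 2)
  step 2: ref 4 -> HIT, frames=[4,3,-,-] (faults so far: 2)
  step 3: ref 2 -> FAULT, frames=[4,3,2,-] (faults so far: 3)
  step 4: ref 4 -> HIT, frames=[4,3,2,-] (faults so far: 3)
  step 5: ref 2 -> HIT, frames=[4,3,2,-] (faults so far: 3)
  step 6: ref 2 -> HIT, frames=[4,3,2,-] (faults so far: 3)
  step 7: ref 2 -> HIT, frames=[4,3,2,-] (faults so far: 3)
  step 8: ref 5 -> FAULT, frames=[4,3,2,5] (faults so far: 4)
  step 9: ref 3 -> HIT, frames=[4,3,2,5] (faults so far: 4)
  step 10: ref 4 -> HIT, frames=[4,3,2,5] (faults so far: 4)
  step 11: ref 1 -> FAULT, evict 4, frames=[1,3,2,5] (faults so far: 5)
  step 12: ref 1 -> HIT, frames=[1,3,2,5] (faults so far: 5)
  step 13: ref 3 -> HIT, frames=[1,3,2,5] (faults so far: 5)
  step 14: ref 4 -> FAULT, evict 3, frames=[1,4,2,5] (faults so far: 6)
  step 15: ref 3 -> FAULT, evict 2, frames=[1,4,3,5] (faults so far: 7)
  FIFO total faults: 7
--- LRU ---
  step 0: ref 4 -> FAULT, frames=[4,-,-,-] (faults so far: 1)
  step 1: ref 3 -> FAULT, frames=[4,3,-,-] (faults so far: 2)
  step 2: ref 4 -> HIT, frames=[4,3,-,-] (faults so far: 2)
  step 3: ref 2 -> FAULT, frames=[4,3,2,-] (faults so far: 3)
  step 4: ref 4 -> HIT, frames=[4,3,2,-] (faults so far: 3)
  step 5: ref 2 -> HIT, frames=[4,3,2,-] (faults so far: 3)
  step 6: ref 2 -> HIT, frames=[4,3,2,-] (faults so far: 3)
  step 7: ref 2 -> HIT, frames=[4,3,2,-] (faults so far: 3)
  step 8: ref 5 -> FAULT, frames=[4,3,2,5] (faults so far: 4)
  step 9: ref 3 -> HIT, frames=[4,3,2,5] (faults so far: 4)
  step 10: ref 4 -> HIT, frames=[4,3,2,5] (faults so far: 4)
  step 11: ref 1 -> FAULT, evict 2, frames=[4,3,1,5] (faults so far: 5)
  step 12: ref 1 -> HIT, frames=[4,3,1,5] (faults so far: 5)
  step 13: ref 3 -> HIT, frames=[4,3,1,5] (faults so far: 5)
  step 14: ref 4 -> HIT, frames=[4,3,1,5] (faults so far: 5)
  step 15: ref 3 -> HIT, frames=[4,3,1,5] (faults so far: 5)
  LRU total faults: 5
--- Optimal ---
  step 0: ref 4 -> FAULT, frames=[4,-,-,-] (faults so far: 1)
  step 1: ref 3 -> FAULT, frames=[4,3,-,-] (faults so far: 2)
  step 2: ref 4 -> HIT, frames=[4,3,-,-] (faults so far: 2)
  step 3: ref 2 -> FAULT, frames=[4,3,2,-] (faults so far: 3)
  step 4: ref 4 -> HIT, frames=[4,3,2,-] (faults so far: 3)
  step 5: ref 2 -> HIT, frames=[4,3,2,-] (faults so far: 3)
  step 6: ref 2 -> HIT, frames=[4,3,2,-] (faults so far: 3)
  step 7: ref 2 -> HIT, frames=[4,3,2,-] (faults so far: 3)
  step 8: ref 5 -> FAULT, frames=[4,3,2,5] (faults so far: 4)
  step 9: ref 3 -> HIT, frames=[4,3,2,5] (faults so far: 4)
  step 10: ref 4 -> HIT, frames=[4,3,2,5] (faults so far: 4)
  step 11: ref 1 -> FAULT, evict 2, frames=[4,3,1,5] (faults so far: 5)
  step 12: ref 1 -> HIT, frames=[4,3,1,5] (faults so far: 5)
  step 13: ref 3 -> HIT, frames=[4,3,1,5] (faults so far: 5)
  step 14: ref 4 -> HIT, frames=[4,3,1,5] (faults so far: 5)
  step 15: ref 3 -> HIT, frames=[4,3,1,5] (faults so far: 5)
  Optimal total faults: 5

Answer: 7 5 5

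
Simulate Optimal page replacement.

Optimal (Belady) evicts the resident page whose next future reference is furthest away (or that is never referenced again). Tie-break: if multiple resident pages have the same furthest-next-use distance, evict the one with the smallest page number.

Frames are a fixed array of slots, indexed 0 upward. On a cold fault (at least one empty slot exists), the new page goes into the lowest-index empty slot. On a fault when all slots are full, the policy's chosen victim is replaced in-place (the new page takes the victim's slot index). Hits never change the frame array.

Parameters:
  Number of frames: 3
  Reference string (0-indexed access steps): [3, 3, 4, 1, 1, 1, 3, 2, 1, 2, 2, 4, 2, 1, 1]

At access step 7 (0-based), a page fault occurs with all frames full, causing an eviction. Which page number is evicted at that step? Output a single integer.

Step 0: ref 3 -> FAULT, frames=[3,-,-]
Step 1: ref 3 -> HIT, frames=[3,-,-]
Step 2: ref 4 -> FAULT, frames=[3,4,-]
Step 3: ref 1 -> FAULT, frames=[3,4,1]
Step 4: ref 1 -> HIT, frames=[3,4,1]
Step 5: ref 1 -> HIT, frames=[3,4,1]
Step 6: ref 3 -> HIT, frames=[3,4,1]
Step 7: ref 2 -> FAULT, evict 3, frames=[2,4,1]
At step 7: evicted page 3

Answer: 3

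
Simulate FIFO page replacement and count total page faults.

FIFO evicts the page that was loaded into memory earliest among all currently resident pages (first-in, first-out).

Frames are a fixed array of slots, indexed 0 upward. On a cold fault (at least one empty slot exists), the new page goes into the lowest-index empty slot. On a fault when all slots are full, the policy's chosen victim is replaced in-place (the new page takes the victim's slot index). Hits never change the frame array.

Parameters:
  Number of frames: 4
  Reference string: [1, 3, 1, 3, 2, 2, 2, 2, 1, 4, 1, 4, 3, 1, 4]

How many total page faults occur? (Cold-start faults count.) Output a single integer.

Answer: 4

Derivation:
Step 0: ref 1 → FAULT, frames=[1,-,-,-]
Step 1: ref 3 → FAULT, frames=[1,3,-,-]
Step 2: ref 1 → HIT, frames=[1,3,-,-]
Step 3: ref 3 → HIT, frames=[1,3,-,-]
Step 4: ref 2 → FAULT, frames=[1,3,2,-]
Step 5: ref 2 → HIT, frames=[1,3,2,-]
Step 6: ref 2 → HIT, frames=[1,3,2,-]
Step 7: ref 2 → HIT, frames=[1,3,2,-]
Step 8: ref 1 → HIT, frames=[1,3,2,-]
Step 9: ref 4 → FAULT, frames=[1,3,2,4]
Step 10: ref 1 → HIT, frames=[1,3,2,4]
Step 11: ref 4 → HIT, frames=[1,3,2,4]
Step 12: ref 3 → HIT, frames=[1,3,2,4]
Step 13: ref 1 → HIT, frames=[1,3,2,4]
Step 14: ref 4 → HIT, frames=[1,3,2,4]
Total faults: 4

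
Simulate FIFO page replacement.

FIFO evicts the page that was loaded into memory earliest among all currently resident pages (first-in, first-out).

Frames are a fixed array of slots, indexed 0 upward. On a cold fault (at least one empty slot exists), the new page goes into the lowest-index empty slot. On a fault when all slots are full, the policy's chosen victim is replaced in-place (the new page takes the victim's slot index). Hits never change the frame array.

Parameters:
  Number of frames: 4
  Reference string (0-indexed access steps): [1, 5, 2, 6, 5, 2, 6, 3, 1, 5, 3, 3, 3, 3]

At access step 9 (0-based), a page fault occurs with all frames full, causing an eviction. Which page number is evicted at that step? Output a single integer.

Step 0: ref 1 -> FAULT, frames=[1,-,-,-]
Step 1: ref 5 -> FAULT, frames=[1,5,-,-]
Step 2: ref 2 -> FAULT, frames=[1,5,2,-]
Step 3: ref 6 -> FAULT, frames=[1,5,2,6]
Step 4: ref 5 -> HIT, frames=[1,5,2,6]
Step 5: ref 2 -> HIT, frames=[1,5,2,6]
Step 6: ref 6 -> HIT, frames=[1,5,2,6]
Step 7: ref 3 -> FAULT, evict 1, frames=[3,5,2,6]
Step 8: ref 1 -> FAULT, evict 5, frames=[3,1,2,6]
Step 9: ref 5 -> FAULT, evict 2, frames=[3,1,5,6]
At step 9: evicted page 2

Answer: 2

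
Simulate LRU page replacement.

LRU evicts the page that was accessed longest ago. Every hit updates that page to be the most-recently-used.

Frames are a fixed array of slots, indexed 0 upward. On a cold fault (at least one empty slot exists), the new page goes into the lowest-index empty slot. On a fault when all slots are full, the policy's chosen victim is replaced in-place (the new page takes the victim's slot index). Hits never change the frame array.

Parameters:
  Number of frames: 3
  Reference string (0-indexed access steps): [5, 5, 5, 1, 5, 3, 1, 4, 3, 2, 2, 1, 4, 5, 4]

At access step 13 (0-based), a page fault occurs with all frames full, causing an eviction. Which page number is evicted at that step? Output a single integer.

Step 0: ref 5 -> FAULT, frames=[5,-,-]
Step 1: ref 5 -> HIT, frames=[5,-,-]
Step 2: ref 5 -> HIT, frames=[5,-,-]
Step 3: ref 1 -> FAULT, frames=[5,1,-]
Step 4: ref 5 -> HIT, frames=[5,1,-]
Step 5: ref 3 -> FAULT, frames=[5,1,3]
Step 6: ref 1 -> HIT, frames=[5,1,3]
Step 7: ref 4 -> FAULT, evict 5, frames=[4,1,3]
Step 8: ref 3 -> HIT, frames=[4,1,3]
Step 9: ref 2 -> FAULT, evict 1, frames=[4,2,3]
Step 10: ref 2 -> HIT, frames=[4,2,3]
Step 11: ref 1 -> FAULT, evict 4, frames=[1,2,3]
Step 12: ref 4 -> FAULT, evict 3, frames=[1,2,4]
Step 13: ref 5 -> FAULT, evict 2, frames=[1,5,4]
At step 13: evicted page 2

Answer: 2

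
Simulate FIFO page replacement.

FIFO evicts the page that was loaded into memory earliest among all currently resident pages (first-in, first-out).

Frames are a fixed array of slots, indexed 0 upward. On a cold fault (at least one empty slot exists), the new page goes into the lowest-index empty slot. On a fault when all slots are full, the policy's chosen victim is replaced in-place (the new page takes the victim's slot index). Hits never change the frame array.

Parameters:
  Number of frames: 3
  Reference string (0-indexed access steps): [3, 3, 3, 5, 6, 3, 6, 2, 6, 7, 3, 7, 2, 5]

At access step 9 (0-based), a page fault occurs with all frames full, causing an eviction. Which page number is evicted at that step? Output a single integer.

Answer: 5

Derivation:
Step 0: ref 3 -> FAULT, frames=[3,-,-]
Step 1: ref 3 -> HIT, frames=[3,-,-]
Step 2: ref 3 -> HIT, frames=[3,-,-]
Step 3: ref 5 -> FAULT, frames=[3,5,-]
Step 4: ref 6 -> FAULT, frames=[3,5,6]
Step 5: ref 3 -> HIT, frames=[3,5,6]
Step 6: ref 6 -> HIT, frames=[3,5,6]
Step 7: ref 2 -> FAULT, evict 3, frames=[2,5,6]
Step 8: ref 6 -> HIT, frames=[2,5,6]
Step 9: ref 7 -> FAULT, evict 5, frames=[2,7,6]
At step 9: evicted page 5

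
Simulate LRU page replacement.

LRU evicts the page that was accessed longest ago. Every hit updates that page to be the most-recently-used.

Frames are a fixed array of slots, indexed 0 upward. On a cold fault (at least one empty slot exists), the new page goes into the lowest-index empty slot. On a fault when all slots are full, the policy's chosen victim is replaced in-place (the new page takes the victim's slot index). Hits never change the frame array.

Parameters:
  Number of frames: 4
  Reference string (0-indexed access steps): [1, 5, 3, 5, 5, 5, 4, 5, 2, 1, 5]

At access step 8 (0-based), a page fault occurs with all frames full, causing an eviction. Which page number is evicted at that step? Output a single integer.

Step 0: ref 1 -> FAULT, frames=[1,-,-,-]
Step 1: ref 5 -> FAULT, frames=[1,5,-,-]
Step 2: ref 3 -> FAULT, frames=[1,5,3,-]
Step 3: ref 5 -> HIT, frames=[1,5,3,-]
Step 4: ref 5 -> HIT, frames=[1,5,3,-]
Step 5: ref 5 -> HIT, frames=[1,5,3,-]
Step 6: ref 4 -> FAULT, frames=[1,5,3,4]
Step 7: ref 5 -> HIT, frames=[1,5,3,4]
Step 8: ref 2 -> FAULT, evict 1, frames=[2,5,3,4]
At step 8: evicted page 1

Answer: 1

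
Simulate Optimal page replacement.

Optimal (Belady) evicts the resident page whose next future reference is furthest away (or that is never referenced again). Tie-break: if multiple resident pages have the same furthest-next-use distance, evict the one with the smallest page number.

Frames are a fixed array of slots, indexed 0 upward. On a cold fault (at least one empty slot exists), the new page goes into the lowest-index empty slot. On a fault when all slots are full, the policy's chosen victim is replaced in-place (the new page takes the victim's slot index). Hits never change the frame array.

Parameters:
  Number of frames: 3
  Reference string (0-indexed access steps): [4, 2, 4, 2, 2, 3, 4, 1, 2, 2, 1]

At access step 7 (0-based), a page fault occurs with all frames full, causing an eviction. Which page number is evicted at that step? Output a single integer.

Answer: 3

Derivation:
Step 0: ref 4 -> FAULT, frames=[4,-,-]
Step 1: ref 2 -> FAULT, frames=[4,2,-]
Step 2: ref 4 -> HIT, frames=[4,2,-]
Step 3: ref 2 -> HIT, frames=[4,2,-]
Step 4: ref 2 -> HIT, frames=[4,2,-]
Step 5: ref 3 -> FAULT, frames=[4,2,3]
Step 6: ref 4 -> HIT, frames=[4,2,3]
Step 7: ref 1 -> FAULT, evict 3, frames=[4,2,1]
At step 7: evicted page 3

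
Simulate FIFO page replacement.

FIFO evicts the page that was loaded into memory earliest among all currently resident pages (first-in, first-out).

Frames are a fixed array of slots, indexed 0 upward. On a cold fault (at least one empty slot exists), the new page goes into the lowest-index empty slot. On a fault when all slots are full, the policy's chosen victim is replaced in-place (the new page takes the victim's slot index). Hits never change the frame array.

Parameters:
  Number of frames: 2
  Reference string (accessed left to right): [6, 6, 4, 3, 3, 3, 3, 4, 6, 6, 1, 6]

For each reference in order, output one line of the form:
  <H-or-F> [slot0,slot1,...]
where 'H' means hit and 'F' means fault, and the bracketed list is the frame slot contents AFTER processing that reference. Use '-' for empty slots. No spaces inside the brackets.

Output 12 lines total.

F [6,-]
H [6,-]
F [6,4]
F [3,4]
H [3,4]
H [3,4]
H [3,4]
H [3,4]
F [3,6]
H [3,6]
F [1,6]
H [1,6]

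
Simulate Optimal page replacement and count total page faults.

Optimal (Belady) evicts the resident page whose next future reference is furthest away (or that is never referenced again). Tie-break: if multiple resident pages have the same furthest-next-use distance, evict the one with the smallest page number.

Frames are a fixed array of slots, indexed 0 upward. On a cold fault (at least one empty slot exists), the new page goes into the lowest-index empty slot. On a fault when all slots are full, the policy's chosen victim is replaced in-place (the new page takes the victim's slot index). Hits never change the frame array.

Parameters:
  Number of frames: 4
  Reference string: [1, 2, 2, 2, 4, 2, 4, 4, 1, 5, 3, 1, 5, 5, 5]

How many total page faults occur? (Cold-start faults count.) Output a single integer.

Answer: 5

Derivation:
Step 0: ref 1 → FAULT, frames=[1,-,-,-]
Step 1: ref 2 → FAULT, frames=[1,2,-,-]
Step 2: ref 2 → HIT, frames=[1,2,-,-]
Step 3: ref 2 → HIT, frames=[1,2,-,-]
Step 4: ref 4 → FAULT, frames=[1,2,4,-]
Step 5: ref 2 → HIT, frames=[1,2,4,-]
Step 6: ref 4 → HIT, frames=[1,2,4,-]
Step 7: ref 4 → HIT, frames=[1,2,4,-]
Step 8: ref 1 → HIT, frames=[1,2,4,-]
Step 9: ref 5 → FAULT, frames=[1,2,4,5]
Step 10: ref 3 → FAULT (evict 2), frames=[1,3,4,5]
Step 11: ref 1 → HIT, frames=[1,3,4,5]
Step 12: ref 5 → HIT, frames=[1,3,4,5]
Step 13: ref 5 → HIT, frames=[1,3,4,5]
Step 14: ref 5 → HIT, frames=[1,3,4,5]
Total faults: 5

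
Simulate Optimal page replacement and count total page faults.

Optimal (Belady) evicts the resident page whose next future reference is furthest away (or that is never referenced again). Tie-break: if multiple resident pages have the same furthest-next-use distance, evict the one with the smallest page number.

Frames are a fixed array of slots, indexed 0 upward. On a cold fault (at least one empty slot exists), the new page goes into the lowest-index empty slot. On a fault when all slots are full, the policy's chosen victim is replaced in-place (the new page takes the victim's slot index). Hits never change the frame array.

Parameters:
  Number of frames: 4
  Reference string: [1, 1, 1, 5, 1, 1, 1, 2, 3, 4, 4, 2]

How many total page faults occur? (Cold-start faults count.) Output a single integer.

Step 0: ref 1 → FAULT, frames=[1,-,-,-]
Step 1: ref 1 → HIT, frames=[1,-,-,-]
Step 2: ref 1 → HIT, frames=[1,-,-,-]
Step 3: ref 5 → FAULT, frames=[1,5,-,-]
Step 4: ref 1 → HIT, frames=[1,5,-,-]
Step 5: ref 1 → HIT, frames=[1,5,-,-]
Step 6: ref 1 → HIT, frames=[1,5,-,-]
Step 7: ref 2 → FAULT, frames=[1,5,2,-]
Step 8: ref 3 → FAULT, frames=[1,5,2,3]
Step 9: ref 4 → FAULT (evict 1), frames=[4,5,2,3]
Step 10: ref 4 → HIT, frames=[4,5,2,3]
Step 11: ref 2 → HIT, frames=[4,5,2,3]
Total faults: 5

Answer: 5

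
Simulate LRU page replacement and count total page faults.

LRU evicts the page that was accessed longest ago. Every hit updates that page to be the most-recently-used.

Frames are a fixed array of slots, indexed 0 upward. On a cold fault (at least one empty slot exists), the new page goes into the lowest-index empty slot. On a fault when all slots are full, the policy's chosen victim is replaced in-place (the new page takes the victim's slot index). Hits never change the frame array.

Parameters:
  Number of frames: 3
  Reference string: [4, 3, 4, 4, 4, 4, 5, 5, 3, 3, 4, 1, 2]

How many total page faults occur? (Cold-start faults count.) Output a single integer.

Answer: 5

Derivation:
Step 0: ref 4 → FAULT, frames=[4,-,-]
Step 1: ref 3 → FAULT, frames=[4,3,-]
Step 2: ref 4 → HIT, frames=[4,3,-]
Step 3: ref 4 → HIT, frames=[4,3,-]
Step 4: ref 4 → HIT, frames=[4,3,-]
Step 5: ref 4 → HIT, frames=[4,3,-]
Step 6: ref 5 → FAULT, frames=[4,3,5]
Step 7: ref 5 → HIT, frames=[4,3,5]
Step 8: ref 3 → HIT, frames=[4,3,5]
Step 9: ref 3 → HIT, frames=[4,3,5]
Step 10: ref 4 → HIT, frames=[4,3,5]
Step 11: ref 1 → FAULT (evict 5), frames=[4,3,1]
Step 12: ref 2 → FAULT (evict 3), frames=[4,2,1]
Total faults: 5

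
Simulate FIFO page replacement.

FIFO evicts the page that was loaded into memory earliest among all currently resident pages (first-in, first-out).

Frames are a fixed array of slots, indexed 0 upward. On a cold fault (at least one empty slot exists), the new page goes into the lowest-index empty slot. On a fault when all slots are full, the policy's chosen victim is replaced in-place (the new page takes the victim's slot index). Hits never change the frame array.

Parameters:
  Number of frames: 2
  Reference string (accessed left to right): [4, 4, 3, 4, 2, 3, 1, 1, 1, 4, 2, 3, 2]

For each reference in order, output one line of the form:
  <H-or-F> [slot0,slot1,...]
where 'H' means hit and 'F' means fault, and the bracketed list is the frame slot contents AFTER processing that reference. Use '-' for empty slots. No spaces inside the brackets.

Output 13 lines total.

F [4,-]
H [4,-]
F [4,3]
H [4,3]
F [2,3]
H [2,3]
F [2,1]
H [2,1]
H [2,1]
F [4,1]
F [4,2]
F [3,2]
H [3,2]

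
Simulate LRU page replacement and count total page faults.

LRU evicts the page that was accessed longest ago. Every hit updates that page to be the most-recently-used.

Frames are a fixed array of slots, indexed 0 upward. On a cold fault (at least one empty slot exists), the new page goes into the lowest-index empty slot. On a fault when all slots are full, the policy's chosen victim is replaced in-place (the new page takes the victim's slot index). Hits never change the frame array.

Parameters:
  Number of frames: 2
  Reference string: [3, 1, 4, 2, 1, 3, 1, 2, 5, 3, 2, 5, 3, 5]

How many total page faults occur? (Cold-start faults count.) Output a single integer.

Step 0: ref 3 → FAULT, frames=[3,-]
Step 1: ref 1 → FAULT, frames=[3,1]
Step 2: ref 4 → FAULT (evict 3), frames=[4,1]
Step 3: ref 2 → FAULT (evict 1), frames=[4,2]
Step 4: ref 1 → FAULT (evict 4), frames=[1,2]
Step 5: ref 3 → FAULT (evict 2), frames=[1,3]
Step 6: ref 1 → HIT, frames=[1,3]
Step 7: ref 2 → FAULT (evict 3), frames=[1,2]
Step 8: ref 5 → FAULT (evict 1), frames=[5,2]
Step 9: ref 3 → FAULT (evict 2), frames=[5,3]
Step 10: ref 2 → FAULT (evict 5), frames=[2,3]
Step 11: ref 5 → FAULT (evict 3), frames=[2,5]
Step 12: ref 3 → FAULT (evict 2), frames=[3,5]
Step 13: ref 5 → HIT, frames=[3,5]
Total faults: 12

Answer: 12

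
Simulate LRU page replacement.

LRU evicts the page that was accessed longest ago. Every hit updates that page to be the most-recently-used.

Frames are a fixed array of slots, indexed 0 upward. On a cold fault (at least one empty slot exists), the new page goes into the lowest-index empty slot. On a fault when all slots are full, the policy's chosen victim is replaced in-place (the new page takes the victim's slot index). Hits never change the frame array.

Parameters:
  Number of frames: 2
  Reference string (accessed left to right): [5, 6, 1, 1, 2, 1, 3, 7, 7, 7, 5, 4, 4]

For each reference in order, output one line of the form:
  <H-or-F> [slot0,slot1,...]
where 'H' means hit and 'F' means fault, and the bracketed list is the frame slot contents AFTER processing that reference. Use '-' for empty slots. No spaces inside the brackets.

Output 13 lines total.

F [5,-]
F [5,6]
F [1,6]
H [1,6]
F [1,2]
H [1,2]
F [1,3]
F [7,3]
H [7,3]
H [7,3]
F [7,5]
F [4,5]
H [4,5]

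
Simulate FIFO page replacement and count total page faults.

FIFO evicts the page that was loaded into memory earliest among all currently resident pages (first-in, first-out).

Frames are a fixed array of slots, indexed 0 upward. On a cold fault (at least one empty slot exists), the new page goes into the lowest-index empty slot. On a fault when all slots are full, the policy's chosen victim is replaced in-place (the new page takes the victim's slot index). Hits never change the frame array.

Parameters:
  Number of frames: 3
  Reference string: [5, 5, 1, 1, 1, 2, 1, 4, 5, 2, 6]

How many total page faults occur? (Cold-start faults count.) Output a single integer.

Step 0: ref 5 → FAULT, frames=[5,-,-]
Step 1: ref 5 → HIT, frames=[5,-,-]
Step 2: ref 1 → FAULT, frames=[5,1,-]
Step 3: ref 1 → HIT, frames=[5,1,-]
Step 4: ref 1 → HIT, frames=[5,1,-]
Step 5: ref 2 → FAULT, frames=[5,1,2]
Step 6: ref 1 → HIT, frames=[5,1,2]
Step 7: ref 4 → FAULT (evict 5), frames=[4,1,2]
Step 8: ref 5 → FAULT (evict 1), frames=[4,5,2]
Step 9: ref 2 → HIT, frames=[4,5,2]
Step 10: ref 6 → FAULT (evict 2), frames=[4,5,6]
Total faults: 6

Answer: 6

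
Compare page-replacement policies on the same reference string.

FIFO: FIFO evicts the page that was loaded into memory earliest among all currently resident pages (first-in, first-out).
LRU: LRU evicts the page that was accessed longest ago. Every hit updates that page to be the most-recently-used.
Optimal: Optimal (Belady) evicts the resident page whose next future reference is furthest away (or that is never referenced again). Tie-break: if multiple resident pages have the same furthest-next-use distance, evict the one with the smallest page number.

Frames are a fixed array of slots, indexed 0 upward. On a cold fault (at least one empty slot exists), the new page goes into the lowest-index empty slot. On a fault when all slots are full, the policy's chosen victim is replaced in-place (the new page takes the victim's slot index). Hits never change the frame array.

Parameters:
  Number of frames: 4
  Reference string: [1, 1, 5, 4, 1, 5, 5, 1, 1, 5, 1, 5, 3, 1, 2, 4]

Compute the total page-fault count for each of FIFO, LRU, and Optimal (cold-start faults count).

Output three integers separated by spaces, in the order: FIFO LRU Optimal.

Answer: 5 6 5

Derivation:
--- FIFO ---
  step 0: ref 1 -> FAULT, frames=[1,-,-,-] (faults so far: 1)
  step 1: ref 1 -> HIT, frames=[1,-,-,-] (faults so far: 1)
  step 2: ref 5 -> FAULT, frames=[1,5,-,-] (faults so far: 2)
  step 3: ref 4 -> FAULT, frames=[1,5,4,-] (faults so far: 3)
  step 4: ref 1 -> HIT, frames=[1,5,4,-] (faults so far: 3)
  step 5: ref 5 -> HIT, frames=[1,5,4,-] (faults so far: 3)
  step 6: ref 5 -> HIT, frames=[1,5,4,-] (faults so far: 3)
  step 7: ref 1 -> HIT, frames=[1,5,4,-] (faults so far: 3)
  step 8: ref 1 -> HIT, frames=[1,5,4,-] (faults so far: 3)
  step 9: ref 5 -> HIT, frames=[1,5,4,-] (faults so far: 3)
  step 10: ref 1 -> HIT, frames=[1,5,4,-] (faults so far: 3)
  step 11: ref 5 -> HIT, frames=[1,5,4,-] (faults so far: 3)
  step 12: ref 3 -> FAULT, frames=[1,5,4,3] (faults so far: 4)
  step 13: ref 1 -> HIT, frames=[1,5,4,3] (faults so far: 4)
  step 14: ref 2 -> FAULT, evict 1, frames=[2,5,4,3] (faults so far: 5)
  step 15: ref 4 -> HIT, frames=[2,5,4,3] (faults so far: 5)
  FIFO total faults: 5
--- LRU ---
  step 0: ref 1 -> FAULT, frames=[1,-,-,-] (faults so far: 1)
  step 1: ref 1 -> HIT, frames=[1,-,-,-] (faults so far: 1)
  step 2: ref 5 -> FAULT, frames=[1,5,-,-] (faults so far: 2)
  step 3: ref 4 -> FAULT, frames=[1,5,4,-] (faults so far: 3)
  step 4: ref 1 -> HIT, frames=[1,5,4,-] (faults so far: 3)
  step 5: ref 5 -> HIT, frames=[1,5,4,-] (faults so far: 3)
  step 6: ref 5 -> HIT, frames=[1,5,4,-] (faults so far: 3)
  step 7: ref 1 -> HIT, frames=[1,5,4,-] (faults so far: 3)
  step 8: ref 1 -> HIT, frames=[1,5,4,-] (faults so far: 3)
  step 9: ref 5 -> HIT, frames=[1,5,4,-] (faults so far: 3)
  step 10: ref 1 -> HIT, frames=[1,5,4,-] (faults so far: 3)
  step 11: ref 5 -> HIT, frames=[1,5,4,-] (faults so far: 3)
  step 12: ref 3 -> FAULT, frames=[1,5,4,3] (faults so far: 4)
  step 13: ref 1 -> HIT, frames=[1,5,4,3] (faults so far: 4)
  step 14: ref 2 -> FAULT, evict 4, frames=[1,5,2,3] (faults so far: 5)
  step 15: ref 4 -> FAULT, evict 5, frames=[1,4,2,3] (faults so far: 6)
  LRU total faults: 6
--- Optimal ---
  step 0: ref 1 -> FAULT, frames=[1,-,-,-] (faults so far: 1)
  step 1: ref 1 -> HIT, frames=[1,-,-,-] (faults so far: 1)
  step 2: ref 5 -> FAULT, frames=[1,5,-,-] (faults so far: 2)
  step 3: ref 4 -> FAULT, frames=[1,5,4,-] (faults so far: 3)
  step 4: ref 1 -> HIT, frames=[1,5,4,-] (faults so far: 3)
  step 5: ref 5 -> HIT, frames=[1,5,4,-] (faults so far: 3)
  step 6: ref 5 -> HIT, frames=[1,5,4,-] (faults so far: 3)
  step 7: ref 1 -> HIT, frames=[1,5,4,-] (faults so far: 3)
  step 8: ref 1 -> HIT, frames=[1,5,4,-] (faults so far: 3)
  step 9: ref 5 -> HIT, frames=[1,5,4,-] (faults so far: 3)
  step 10: ref 1 -> HIT, frames=[1,5,4,-] (faults so far: 3)
  step 11: ref 5 -> HIT, frames=[1,5,4,-] (faults so far: 3)
  step 12: ref 3 -> FAULT, frames=[1,5,4,3] (faults so far: 4)
  step 13: ref 1 -> HIT, frames=[1,5,4,3] (faults so far: 4)
  step 14: ref 2 -> FAULT, evict 1, frames=[2,5,4,3] (faults so far: 5)
  step 15: ref 4 -> HIT, frames=[2,5,4,3] (faults so far: 5)
  Optimal total faults: 5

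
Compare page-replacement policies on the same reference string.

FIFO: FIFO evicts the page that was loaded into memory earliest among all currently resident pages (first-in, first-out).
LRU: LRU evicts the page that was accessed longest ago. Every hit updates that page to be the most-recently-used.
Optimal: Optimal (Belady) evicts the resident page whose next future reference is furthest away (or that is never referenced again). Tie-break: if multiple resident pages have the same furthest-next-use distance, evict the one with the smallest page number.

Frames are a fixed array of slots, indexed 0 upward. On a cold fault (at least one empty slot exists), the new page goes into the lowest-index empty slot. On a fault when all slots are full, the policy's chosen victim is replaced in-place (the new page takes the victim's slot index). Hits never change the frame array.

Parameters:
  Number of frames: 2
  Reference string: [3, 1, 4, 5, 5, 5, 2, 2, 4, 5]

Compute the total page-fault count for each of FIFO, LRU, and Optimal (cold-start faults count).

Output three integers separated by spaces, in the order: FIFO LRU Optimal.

Answer: 7 7 6

Derivation:
--- FIFO ---
  step 0: ref 3 -> FAULT, frames=[3,-] (faults so far: 1)
  step 1: ref 1 -> FAULT, frames=[3,1] (faults so far: 2)
  step 2: ref 4 -> FAULT, evict 3, frames=[4,1] (faults so far: 3)
  step 3: ref 5 -> FAULT, evict 1, frames=[4,5] (faults so far: 4)
  step 4: ref 5 -> HIT, frames=[4,5] (faults so far: 4)
  step 5: ref 5 -> HIT, frames=[4,5] (faults so far: 4)
  step 6: ref 2 -> FAULT, evict 4, frames=[2,5] (faults so far: 5)
  step 7: ref 2 -> HIT, frames=[2,5] (faults so far: 5)
  step 8: ref 4 -> FAULT, evict 5, frames=[2,4] (faults so far: 6)
  step 9: ref 5 -> FAULT, evict 2, frames=[5,4] (faults so far: 7)
  FIFO total faults: 7
--- LRU ---
  step 0: ref 3 -> FAULT, frames=[3,-] (faults so far: 1)
  step 1: ref 1 -> FAULT, frames=[3,1] (faults so far: 2)
  step 2: ref 4 -> FAULT, evict 3, frames=[4,1] (faults so far: 3)
  step 3: ref 5 -> FAULT, evict 1, frames=[4,5] (faults so far: 4)
  step 4: ref 5 -> HIT, frames=[4,5] (faults so far: 4)
  step 5: ref 5 -> HIT, frames=[4,5] (faults so far: 4)
  step 6: ref 2 -> FAULT, evict 4, frames=[2,5] (faults so far: 5)
  step 7: ref 2 -> HIT, frames=[2,5] (faults so far: 5)
  step 8: ref 4 -> FAULT, evict 5, frames=[2,4] (faults so far: 6)
  step 9: ref 5 -> FAULT, evict 2, frames=[5,4] (faults so far: 7)
  LRU total faults: 7
--- Optimal ---
  step 0: ref 3 -> FAULT, frames=[3,-] (faults so far: 1)
  step 1: ref 1 -> FAULT, frames=[3,1] (faults so far: 2)
  step 2: ref 4 -> FAULT, evict 1, frames=[3,4] (faults so far: 3)
  step 3: ref 5 -> FAULT, evict 3, frames=[5,4] (faults so far: 4)
  step 4: ref 5 -> HIT, frames=[5,4] (faults so far: 4)
  step 5: ref 5 -> HIT, frames=[5,4] (faults so far: 4)
  step 6: ref 2 -> FAULT, evict 5, frames=[2,4] (faults so far: 5)
  step 7: ref 2 -> HIT, frames=[2,4] (faults so far: 5)
  step 8: ref 4 -> HIT, frames=[2,4] (faults so far: 5)
  step 9: ref 5 -> FAULT, evict 2, frames=[5,4] (faults so far: 6)
  Optimal total faults: 6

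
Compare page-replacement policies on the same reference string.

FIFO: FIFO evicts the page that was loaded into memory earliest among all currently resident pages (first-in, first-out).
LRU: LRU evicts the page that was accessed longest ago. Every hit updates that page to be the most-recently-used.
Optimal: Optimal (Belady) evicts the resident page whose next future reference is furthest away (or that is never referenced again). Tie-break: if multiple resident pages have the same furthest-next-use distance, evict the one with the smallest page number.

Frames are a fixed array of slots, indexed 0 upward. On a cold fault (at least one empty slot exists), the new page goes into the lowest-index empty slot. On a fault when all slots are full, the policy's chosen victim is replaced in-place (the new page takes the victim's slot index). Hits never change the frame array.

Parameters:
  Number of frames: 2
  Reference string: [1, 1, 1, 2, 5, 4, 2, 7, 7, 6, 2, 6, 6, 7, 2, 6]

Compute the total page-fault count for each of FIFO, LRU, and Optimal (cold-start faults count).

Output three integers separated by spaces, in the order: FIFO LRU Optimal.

--- FIFO ---
  step 0: ref 1 -> FAULT, frames=[1,-] (faults so far: 1)
  step 1: ref 1 -> HIT, frames=[1,-] (faults so far: 1)
  step 2: ref 1 -> HIT, frames=[1,-] (faults so far: 1)
  step 3: ref 2 -> FAULT, frames=[1,2] (faults so far: 2)
  step 4: ref 5 -> FAULT, evict 1, frames=[5,2] (faults so far: 3)
  step 5: ref 4 -> FAULT, evict 2, frames=[5,4] (faults so far: 4)
  step 6: ref 2 -> FAULT, evict 5, frames=[2,4] (faults so far: 5)
  step 7: ref 7 -> FAULT, evict 4, frames=[2,7] (faults so far: 6)
  step 8: ref 7 -> HIT, frames=[2,7] (faults so far: 6)
  step 9: ref 6 -> FAULT, evict 2, frames=[6,7] (faults so far: 7)
  step 10: ref 2 -> FAULT, evict 7, frames=[6,2] (faults so far: 8)
  step 11: ref 6 -> HIT, frames=[6,2] (faults so far: 8)
  step 12: ref 6 -> HIT, frames=[6,2] (faults so far: 8)
  step 13: ref 7 -> FAULT, evict 6, frames=[7,2] (faults so far: 9)
  step 14: ref 2 -> HIT, frames=[7,2] (faults so far: 9)
  step 15: ref 6 -> FAULT, evict 2, frames=[7,6] (faults so far: 10)
  FIFO total faults: 10
--- LRU ---
  step 0: ref 1 -> FAULT, frames=[1,-] (faults so far: 1)
  step 1: ref 1 -> HIT, frames=[1,-] (faults so far: 1)
  step 2: ref 1 -> HIT, frames=[1,-] (faults so far: 1)
  step 3: ref 2 -> FAULT, frames=[1,2] (faults so far: 2)
  step 4: ref 5 -> FAULT, evict 1, frames=[5,2] (faults so far: 3)
  step 5: ref 4 -> FAULT, evict 2, frames=[5,4] (faults so far: 4)
  step 6: ref 2 -> FAULT, evict 5, frames=[2,4] (faults so far: 5)
  step 7: ref 7 -> FAULT, evict 4, frames=[2,7] (faults so far: 6)
  step 8: ref 7 -> HIT, frames=[2,7] (faults so far: 6)
  step 9: ref 6 -> FAULT, evict 2, frames=[6,7] (faults so far: 7)
  step 10: ref 2 -> FAULT, evict 7, frames=[6,2] (faults so far: 8)
  step 11: ref 6 -> HIT, frames=[6,2] (faults so far: 8)
  step 12: ref 6 -> HIT, frames=[6,2] (faults so far: 8)
  step 13: ref 7 -> FAULT, evict 2, frames=[6,7] (faults so far: 9)
  step 14: ref 2 -> FAULT, evict 6, frames=[2,7] (faults so far: 10)
  step 15: ref 6 -> FAULT, evict 7, frames=[2,6] (faults so far: 11)
  LRU total faults: 11
--- Optimal ---
  step 0: ref 1 -> FAULT, frames=[1,-] (faults so far: 1)
  step 1: ref 1 -> HIT, frames=[1,-] (faults so far: 1)
  step 2: ref 1 -> HIT, frames=[1,-] (faults so far: 1)
  step 3: ref 2 -> FAULT, frames=[1,2] (faults so far: 2)
  step 4: ref 5 -> FAULT, evict 1, frames=[5,2] (faults so far: 3)
  step 5: ref 4 -> FAULT, evict 5, frames=[4,2] (faults so far: 4)
  step 6: ref 2 -> HIT, frames=[4,2] (faults so far: 4)
  step 7: ref 7 -> FAULT, evict 4, frames=[7,2] (faults so far: 5)
  step 8: ref 7 -> HIT, frames=[7,2] (faults so far: 5)
  step 9: ref 6 -> FAULT, evict 7, frames=[6,2] (faults so far: 6)
  step 10: ref 2 -> HIT, frames=[6,2] (faults so far: 6)
  step 11: ref 6 -> HIT, frames=[6,2] (faults so far: 6)
  step 12: ref 6 -> HIT, frames=[6,2] (faults so far: 6)
  step 13: ref 7 -> FAULT, evict 6, frames=[7,2] (faults so far: 7)
  step 14: ref 2 -> HIT, frames=[7,2] (faults so far: 7)
  step 15: ref 6 -> FAULT, evict 2, frames=[7,6] (faults so far: 8)
  Optimal total faults: 8

Answer: 10 11 8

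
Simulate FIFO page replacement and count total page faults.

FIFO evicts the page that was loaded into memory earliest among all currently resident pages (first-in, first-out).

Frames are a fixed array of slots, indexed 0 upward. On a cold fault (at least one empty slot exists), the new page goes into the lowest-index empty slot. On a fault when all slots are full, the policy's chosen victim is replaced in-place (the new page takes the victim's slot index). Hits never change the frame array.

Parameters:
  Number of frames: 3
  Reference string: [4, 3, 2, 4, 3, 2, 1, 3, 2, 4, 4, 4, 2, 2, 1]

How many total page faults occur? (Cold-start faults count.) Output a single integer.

Step 0: ref 4 → FAULT, frames=[4,-,-]
Step 1: ref 3 → FAULT, frames=[4,3,-]
Step 2: ref 2 → FAULT, frames=[4,3,2]
Step 3: ref 4 → HIT, frames=[4,3,2]
Step 4: ref 3 → HIT, frames=[4,3,2]
Step 5: ref 2 → HIT, frames=[4,3,2]
Step 6: ref 1 → FAULT (evict 4), frames=[1,3,2]
Step 7: ref 3 → HIT, frames=[1,3,2]
Step 8: ref 2 → HIT, frames=[1,3,2]
Step 9: ref 4 → FAULT (evict 3), frames=[1,4,2]
Step 10: ref 4 → HIT, frames=[1,4,2]
Step 11: ref 4 → HIT, frames=[1,4,2]
Step 12: ref 2 → HIT, frames=[1,4,2]
Step 13: ref 2 → HIT, frames=[1,4,2]
Step 14: ref 1 → HIT, frames=[1,4,2]
Total faults: 5

Answer: 5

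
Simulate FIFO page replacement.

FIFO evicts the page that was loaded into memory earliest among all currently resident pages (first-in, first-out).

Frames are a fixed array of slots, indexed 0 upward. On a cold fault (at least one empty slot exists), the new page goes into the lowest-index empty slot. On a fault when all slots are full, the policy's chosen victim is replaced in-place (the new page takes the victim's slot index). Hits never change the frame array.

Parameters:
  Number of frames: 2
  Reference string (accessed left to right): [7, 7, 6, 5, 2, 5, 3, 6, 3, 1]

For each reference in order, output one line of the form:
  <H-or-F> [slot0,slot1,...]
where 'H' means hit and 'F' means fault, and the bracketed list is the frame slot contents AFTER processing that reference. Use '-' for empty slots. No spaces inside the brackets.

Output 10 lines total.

F [7,-]
H [7,-]
F [7,6]
F [5,6]
F [5,2]
H [5,2]
F [3,2]
F [3,6]
H [3,6]
F [1,6]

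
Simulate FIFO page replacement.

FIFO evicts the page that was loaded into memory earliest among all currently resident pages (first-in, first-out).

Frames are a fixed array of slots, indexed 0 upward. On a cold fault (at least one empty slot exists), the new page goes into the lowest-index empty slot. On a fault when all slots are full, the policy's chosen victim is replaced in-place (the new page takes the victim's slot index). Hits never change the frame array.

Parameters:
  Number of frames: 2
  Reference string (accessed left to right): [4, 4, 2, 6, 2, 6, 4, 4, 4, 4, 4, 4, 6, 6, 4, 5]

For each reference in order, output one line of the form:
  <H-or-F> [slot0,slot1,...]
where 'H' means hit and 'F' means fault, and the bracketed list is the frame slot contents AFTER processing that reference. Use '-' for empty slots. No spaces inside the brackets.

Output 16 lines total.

F [4,-]
H [4,-]
F [4,2]
F [6,2]
H [6,2]
H [6,2]
F [6,4]
H [6,4]
H [6,4]
H [6,4]
H [6,4]
H [6,4]
H [6,4]
H [6,4]
H [6,4]
F [5,4]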